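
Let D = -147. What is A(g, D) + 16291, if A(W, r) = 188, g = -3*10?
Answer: 16479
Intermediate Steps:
g = -30
A(g, D) + 16291 = 188 + 16291 = 16479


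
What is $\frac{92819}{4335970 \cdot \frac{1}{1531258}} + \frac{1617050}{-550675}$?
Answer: $\frac{1565206722506307}{47754205595} \approx 32776.0$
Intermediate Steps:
$\frac{92819}{4335970 \cdot \frac{1}{1531258}} + \frac{1617050}{-550675} = \frac{92819}{4335970 \cdot \frac{1}{1531258}} + 1617050 \left(- \frac{1}{550675}\right) = \frac{92819}{\frac{2167985}{765629}} - \frac{64682}{22027} = 92819 \cdot \frac{765629}{2167985} - \frac{64682}{22027} = \frac{71064918151}{2167985} - \frac{64682}{22027} = \frac{1565206722506307}{47754205595}$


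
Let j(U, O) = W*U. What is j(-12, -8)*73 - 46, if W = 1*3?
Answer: -2674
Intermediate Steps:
W = 3
j(U, O) = 3*U
j(-12, -8)*73 - 46 = (3*(-12))*73 - 46 = -36*73 - 46 = -2628 - 46 = -2674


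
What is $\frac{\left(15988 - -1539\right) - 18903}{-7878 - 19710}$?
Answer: $\frac{344}{6897} \approx 0.049877$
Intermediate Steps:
$\frac{\left(15988 - -1539\right) - 18903}{-7878 - 19710} = \frac{\left(15988 + 1539\right) - 18903}{-27588} = \left(17527 - 18903\right) \left(- \frac{1}{27588}\right) = \left(-1376\right) \left(- \frac{1}{27588}\right) = \frac{344}{6897}$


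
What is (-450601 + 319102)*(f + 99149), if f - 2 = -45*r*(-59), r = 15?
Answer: -18275205024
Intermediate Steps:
f = 39827 (f = 2 - 45*15*(-59) = 2 - 675*(-59) = 2 + 39825 = 39827)
(-450601 + 319102)*(f + 99149) = (-450601 + 319102)*(39827 + 99149) = -131499*138976 = -18275205024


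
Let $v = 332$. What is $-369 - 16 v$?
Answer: $-5681$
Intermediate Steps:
$-369 - 16 v = -369 - 5312 = -5681$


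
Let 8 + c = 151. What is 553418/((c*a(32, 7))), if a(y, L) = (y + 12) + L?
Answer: 32554/429 ≈ 75.883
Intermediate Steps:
c = 143 (c = -8 + 151 = 143)
a(y, L) = 12 + L + y (a(y, L) = (12 + y) + L = 12 + L + y)
553418/((c*a(32, 7))) = 553418/((143*(12 + 7 + 32))) = 553418/((143*51)) = 553418/7293 = 553418*(1/7293) = 32554/429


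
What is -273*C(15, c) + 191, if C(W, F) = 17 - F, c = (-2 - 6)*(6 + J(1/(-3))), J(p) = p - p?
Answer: -17554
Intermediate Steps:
J(p) = 0
c = -48 (c = (-2 - 6)*(6 + 0) = -8*6 = -48)
-273*C(15, c) + 191 = -273*(17 - 1*(-48)) + 191 = -273*(17 + 48) + 191 = -273*65 + 191 = -17745 + 191 = -17554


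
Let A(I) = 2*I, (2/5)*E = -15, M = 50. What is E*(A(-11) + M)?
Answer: -1050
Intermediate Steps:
E = -75/2 (E = (5/2)*(-15) = -75/2 ≈ -37.500)
E*(A(-11) + M) = -75*(2*(-11) + 50)/2 = -75*(-22 + 50)/2 = -75/2*28 = -1050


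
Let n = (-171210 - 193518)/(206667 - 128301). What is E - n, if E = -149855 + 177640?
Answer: 362960673/13061 ≈ 27790.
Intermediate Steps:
E = 27785
n = -60788/13061 (n = -364728/78366 = -364728*1/78366 = -60788/13061 ≈ -4.6542)
E - n = 27785 - 1*(-60788/13061) = 27785 + 60788/13061 = 362960673/13061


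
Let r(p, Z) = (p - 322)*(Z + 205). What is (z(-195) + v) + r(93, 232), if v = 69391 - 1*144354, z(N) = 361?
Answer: -174675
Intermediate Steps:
r(p, Z) = (-322 + p)*(205 + Z)
v = -74963 (v = 69391 - 144354 = -74963)
(z(-195) + v) + r(93, 232) = (361 - 74963) + (-66010 - 322*232 + 205*93 + 232*93) = -74602 + (-66010 - 74704 + 19065 + 21576) = -74602 - 100073 = -174675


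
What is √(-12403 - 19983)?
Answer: I*√32386 ≈ 179.96*I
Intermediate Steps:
√(-12403 - 19983) = √(-32386) = I*√32386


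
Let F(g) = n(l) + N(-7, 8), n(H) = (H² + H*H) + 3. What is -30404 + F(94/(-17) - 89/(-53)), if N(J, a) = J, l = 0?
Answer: -30408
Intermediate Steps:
n(H) = 3 + 2*H² (n(H) = (H² + H²) + 3 = 2*H² + 3 = 3 + 2*H²)
F(g) = -4 (F(g) = (3 + 2*0²) - 7 = (3 + 2*0) - 7 = (3 + 0) - 7 = 3 - 7 = -4)
-30404 + F(94/(-17) - 89/(-53)) = -30404 - 4 = -30408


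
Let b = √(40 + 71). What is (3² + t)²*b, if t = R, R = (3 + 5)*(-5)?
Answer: 961*√111 ≈ 10125.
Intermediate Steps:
R = -40 (R = 8*(-5) = -40)
t = -40
b = √111 ≈ 10.536
(3² + t)²*b = (3² - 40)²*√111 = (9 - 40)²*√111 = (-31)²*√111 = 961*√111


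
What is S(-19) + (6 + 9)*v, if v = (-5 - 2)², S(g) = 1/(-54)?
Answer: 39689/54 ≈ 734.98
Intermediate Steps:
S(g) = -1/54
v = 49 (v = (-7)² = 49)
S(-19) + (6 + 9)*v = -1/54 + (6 + 9)*49 = -1/54 + 15*49 = -1/54 + 735 = 39689/54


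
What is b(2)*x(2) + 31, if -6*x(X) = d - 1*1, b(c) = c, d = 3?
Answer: 91/3 ≈ 30.333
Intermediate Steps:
x(X) = -1/3 (x(X) = -(3 - 1*1)/6 = -(3 - 1)/6 = -1/6*2 = -1/3)
b(2)*x(2) + 31 = 2*(-1/3) + 31 = -2/3 + 31 = 91/3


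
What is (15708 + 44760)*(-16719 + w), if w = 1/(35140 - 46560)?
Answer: -2886303639777/2855 ≈ -1.0110e+9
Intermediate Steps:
w = -1/11420 (w = 1/(-11420) = -1/11420 ≈ -8.7566e-5)
(15708 + 44760)*(-16719 + w) = (15708 + 44760)*(-16719 - 1/11420) = 60468*(-190930981/11420) = -2886303639777/2855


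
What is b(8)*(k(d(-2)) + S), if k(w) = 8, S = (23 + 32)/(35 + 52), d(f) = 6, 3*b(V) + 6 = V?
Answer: 1502/261 ≈ 5.7548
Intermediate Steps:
b(V) = -2 + V/3
S = 55/87 ≈ 0.63218
b(8)*(k(d(-2)) + S) = (-2 + (1/3)*8)*(8 + 55/87) = (-2 + 8/3)*(751/87) = (2/3)*(751/87) = 1502/261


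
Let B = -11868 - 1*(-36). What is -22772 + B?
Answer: -34604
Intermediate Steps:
B = -11832 (B = -11868 + 36 = -11832)
-22772 + B = -22772 - 11832 = -34604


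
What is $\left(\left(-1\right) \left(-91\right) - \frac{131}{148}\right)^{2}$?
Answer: $\frac{177875569}{21904} \approx 8120.7$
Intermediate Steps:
$\left(\left(-1\right) \left(-91\right) - \frac{131}{148}\right)^{2} = \left(91 - \frac{131}{148}\right)^{2} = \left(\frac{13337}{148}\right)^{2} = \frac{177875569}{21904}$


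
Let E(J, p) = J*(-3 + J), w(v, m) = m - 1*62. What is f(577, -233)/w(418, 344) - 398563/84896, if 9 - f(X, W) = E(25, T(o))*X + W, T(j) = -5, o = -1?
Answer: -13516797767/11970336 ≈ -1129.2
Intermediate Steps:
w(v, m) = -62 + m (w(v, m) = m - 62 = -62 + m)
f(X, W) = 9 - W - 550*X (f(X, W) = 9 - ((25*(-3 + 25))*X + W) = 9 - ((25*22)*X + W) = 9 - (550*X + W) = 9 - (W + 550*X) = 9 + (-W - 550*X) = 9 - W - 550*X)
f(577, -233)/w(418, 344) - 398563/84896 = (9 - 1*(-233) - 550*577)/(-62 + 344) - 398563/84896 = (9 + 233 - 317350)/282 - 398563*1/84896 = -317108*1/282 - 398563/84896 = -158554/141 - 398563/84896 = -13516797767/11970336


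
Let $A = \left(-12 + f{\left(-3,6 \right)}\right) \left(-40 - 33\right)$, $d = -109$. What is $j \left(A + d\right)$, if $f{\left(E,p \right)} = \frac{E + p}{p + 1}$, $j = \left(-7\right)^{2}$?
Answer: $36050$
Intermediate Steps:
$j = 49$
$f{\left(E,p \right)} = \frac{E + p}{1 + p}$
$A = \frac{5913}{7}$ ($A = \left(-12 + \frac{-3 + 6}{1 + 6}\right) \left(-40 - 33\right) = \left(-12 + \frac{1}{7} \cdot 3\right) \left(-73\right) = \left(-12 + \frac{3}{7}\right) \left(-73\right) = \left(- \frac{81}{7}\right) \left(-73\right) = \frac{5913}{7} \approx 844.71$)
$j \left(A + d\right) = 49 \left(\frac{5913}{7} - 109\right) = 49 \cdot \frac{5150}{7} = 36050$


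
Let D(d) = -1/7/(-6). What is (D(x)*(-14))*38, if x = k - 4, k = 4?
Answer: -38/3 ≈ -12.667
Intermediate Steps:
x = 0 (x = 4 - 4 = 0)
D(d) = 1/42 (D(d) = -1*⅐*(-⅙) = -⅐*(-⅙) = 1/42)
(D(x)*(-14))*38 = ((1/42)*(-14))*38 = -⅓*38 = -38/3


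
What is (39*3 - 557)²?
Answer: 193600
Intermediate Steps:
(39*3 - 557)² = (117 - 557)² = (-440)² = 193600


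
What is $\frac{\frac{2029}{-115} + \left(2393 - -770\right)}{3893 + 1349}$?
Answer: $\frac{180858}{301415} \approx 0.60003$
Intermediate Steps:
$\frac{\frac{2029}{-115} + \left(2393 - -770\right)}{3893 + 1349} = \frac{2029 \left(- \frac{1}{115}\right) + \left(2393 + 770\right)}{5242} = \left(- \frac{2029}{115} + 3163\right) \frac{1}{5242} = \frac{361716}{115} \cdot \frac{1}{5242} = \frac{180858}{301415}$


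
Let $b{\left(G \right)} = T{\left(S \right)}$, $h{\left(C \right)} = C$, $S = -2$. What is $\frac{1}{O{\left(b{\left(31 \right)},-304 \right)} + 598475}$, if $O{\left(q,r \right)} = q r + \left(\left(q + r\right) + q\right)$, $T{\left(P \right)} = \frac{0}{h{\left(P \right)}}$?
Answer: $\frac{1}{598171} \approx 1.6718 \cdot 10^{-6}$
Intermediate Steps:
$T{\left(P \right)} = 0$ ($T{\left(P \right)} = \frac{0}{P} = 0$)
$b{\left(G \right)} = 0$
$O{\left(q,r \right)} = r + 2 q + q r$ ($O{\left(q,r \right)} = q r + \left(r + 2 q\right) = r + 2 q + q r$)
$\frac{1}{O{\left(b{\left(31 \right)},-304 \right)} + 598475} = \frac{1}{\left(-304 + 2 \cdot 0 + 0 \left(-304\right)\right) + 598475} = \frac{1}{\left(-304 + 0 + 0\right) + 598475} = \frac{1}{-304 + 598475} = \frac{1}{598171}$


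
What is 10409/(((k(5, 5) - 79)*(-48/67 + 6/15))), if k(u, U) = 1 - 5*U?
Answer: 3487015/10918 ≈ 319.38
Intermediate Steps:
10409/(((k(5, 5) - 79)*(-48/67 + 6/15))) = 10409/((((1 - 5*5) - 79)*(-48/67 + 6/15))) = 10409/((((1 - 25) - 79)*(-48*1/67 + 6*(1/15)))) = 10409/(((-24 - 79)*(-48/67 + ⅖))) = 10409/((-103*(-106/335))) = 10409/(10918/335) = 10409*(335/10918) = 3487015/10918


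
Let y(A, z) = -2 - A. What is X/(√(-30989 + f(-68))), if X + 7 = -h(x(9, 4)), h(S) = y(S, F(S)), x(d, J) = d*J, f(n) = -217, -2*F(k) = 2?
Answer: -31*I*√31206/31206 ≈ -0.17549*I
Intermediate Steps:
F(k) = -1 (F(k) = -½*2 = -1)
x(d, J) = J*d
h(S) = -2 - S
X = 31 (X = -7 - (-2 - 4*9) = -7 - (-2 - 1*36) = -7 - (-2 - 36) = -7 - 1*(-38) = -7 + 38 = 31)
X/(√(-30989 + f(-68))) = 31/(√(-30989 - 217)) = 31/(√(-31206)) = 31/((I*√31206)) = 31*(-I*√31206/31206) = -31*I*√31206/31206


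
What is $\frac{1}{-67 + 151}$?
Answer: $\frac{1}{84} \approx 0.011905$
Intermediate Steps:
$\frac{1}{-67 + 151} = \frac{1}{84}$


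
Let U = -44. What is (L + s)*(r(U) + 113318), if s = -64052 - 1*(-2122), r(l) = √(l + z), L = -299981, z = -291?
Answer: -41011030698 - 361911*I*√335 ≈ -4.1011e+10 - 6.6241e+6*I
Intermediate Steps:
r(l) = √(-291 + l) (r(l) = √(l - 291) = √(-291 + l))
s = -61930 (s = -64052 + 2122 = -61930)
(L + s)*(r(U) + 113318) = (-299981 - 61930)*(√(-291 - 44) + 113318) = -361911*(√(-335) + 113318) = -361911*(I*√335 + 113318) = -361911*(113318 + I*√335) = -41011030698 - 361911*I*√335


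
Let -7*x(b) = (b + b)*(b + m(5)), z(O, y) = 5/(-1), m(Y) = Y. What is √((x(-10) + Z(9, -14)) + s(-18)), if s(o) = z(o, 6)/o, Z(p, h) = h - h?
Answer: I*√24710/42 ≈ 3.7427*I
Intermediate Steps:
Z(p, h) = 0
z(O, y) = -5 (z(O, y) = 5*(-1) = -5)
x(b) = -2*b*(5 + b)/7 (x(b) = -(b + b)*(b + 5)/7 = -2*b*(5 + b)/7)
s(o) = -5/o
√((x(-10) + Z(9, -14)) + s(-18)) = √((-2/7*(-10)*(5 - 10) + 0) - 5/(-18)) = √((-2/7*(-10)*(-5) + 0) - 5*(-1/18)) = √((-100/7 + 0) + 5/18) = √(-100/7 + 5/18) = √(-1765/126) = I*√24710/42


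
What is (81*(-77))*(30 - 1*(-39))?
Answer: -430353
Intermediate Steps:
(81*(-77))*(30 - 1*(-39)) = -6237*(30 + 39) = -6237*69 = -430353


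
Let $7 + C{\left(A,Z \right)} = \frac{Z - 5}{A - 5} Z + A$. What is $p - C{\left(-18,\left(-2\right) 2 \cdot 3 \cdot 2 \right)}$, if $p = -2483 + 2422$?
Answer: $- \frac{132}{23} \approx -5.7391$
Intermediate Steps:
$p = -61$
$C{\left(A,Z \right)} = -7 + A + \frac{Z \left(-5 + Z\right)}{-5 + A}$ ($C{\left(A,Z \right)} = -7 + \left(\frac{Z - 5}{A - 5} Z + A\right) = -7 + \left(\frac{-5 + Z}{-5 + A} Z + A\right) = -7 + \left(\frac{Z \left(-5 + Z\right)}{-5 + A} + A\right) = -7 + \left(A + \frac{Z \left(-5 + Z\right)}{-5 + A}\right) = -7 + A + \frac{Z \left(-5 + Z\right)}{-5 + A}$)
$p - C{\left(-18,\left(-2\right) 2 \cdot 3 \cdot 2 \right)} = -61 - \frac{35 + \left(-18\right)^{2} + \left(\left(-2\right) 2 \cdot 3 \cdot 2\right)^{2} - -216 - 5 \left(-2\right) 2 \cdot 3 \cdot 2}{-5 - 18} = -61 - \frac{35 + 324 + \left(\left(-4\right) 3 \cdot 2\right)^{2} + 216 - 5 \left(-4\right) 3 \cdot 2}{-23} = -61 - - \frac{35 + 324 + \left(\left(-12\right) 2\right)^{2} + 216 - 5 \left(\left(-12\right) 2\right)}{23} = -61 - - \frac{35 + 324 + \left(-24\right)^{2} + 216 - -120}{23} = -61 - - \frac{35 + 324 + 576 + 216 + 120}{23} = -61 - \left(- \frac{1}{23}\right) 1271 = -61 - - \frac{1271}{23} = -61 + \frac{1271}{23} = - \frac{132}{23}$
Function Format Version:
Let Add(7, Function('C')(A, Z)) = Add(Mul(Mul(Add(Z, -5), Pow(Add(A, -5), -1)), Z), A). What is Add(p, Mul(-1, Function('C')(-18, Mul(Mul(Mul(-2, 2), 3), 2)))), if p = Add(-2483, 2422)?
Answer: Rational(-132, 23) ≈ -5.7391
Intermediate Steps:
p = -61
Function('C')(A, Z) = Add(-7, A, Mul(Z, Pow(Add(-5, A), -1), Add(-5, Z))) (Function('C')(A, Z) = Add(-7, Add(Mul(Mul(Add(Z, -5), Pow(Add(A, -5), -1)), Z), A)) = Add(-7, Add(Mul(Mul(Add(-5, Z), Pow(Add(-5, A), -1)), Z), A)) = Add(-7, Add(Mul(Mul(Pow(Add(-5, A), -1), Add(-5, Z)), Z), A)) = Add(-7, Add(Mul(Z, Pow(Add(-5, A), -1), Add(-5, Z)), A)) = Add(-7, Add(A, Mul(Z, Pow(Add(-5, A), -1), Add(-5, Z)))) = Add(-7, A, Mul(Z, Pow(Add(-5, A), -1), Add(-5, Z))))
Add(p, Mul(-1, Function('C')(-18, Mul(Mul(Mul(-2, 2), 3), 2)))) = Add(-61, Mul(-1, Mul(Pow(Add(-5, -18), -1), Add(35, Pow(-18, 2), Pow(Mul(Mul(Mul(-2, 2), 3), 2), 2), Mul(-12, -18), Mul(-5, Mul(Mul(Mul(-2, 2), 3), 2)))))) = Add(-61, Mul(-1, Mul(Pow(-23, -1), Add(35, 324, Pow(Mul(Mul(-4, 3), 2), 2), 216, Mul(-5, Mul(Mul(-4, 3), 2)))))) = Add(-61, Mul(-1, Mul(Rational(-1, 23), Add(35, 324, Pow(Mul(-12, 2), 2), 216, Mul(-5, Mul(-12, 2)))))) = Add(-61, Mul(-1, Mul(Rational(-1, 23), Add(35, 324, Pow(-24, 2), 216, Mul(-5, -24))))) = Add(-61, Mul(-1, Mul(Rational(-1, 23), Add(35, 324, 576, 216, 120)))) = Add(-61, Mul(-1, Mul(Rational(-1, 23), 1271))) = Add(-61, Mul(-1, Rational(-1271, 23))) = Add(-61, Rational(1271, 23)) = Rational(-132, 23)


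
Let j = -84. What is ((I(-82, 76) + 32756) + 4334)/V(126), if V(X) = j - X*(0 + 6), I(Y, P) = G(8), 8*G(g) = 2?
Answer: -148361/3360 ≈ -44.155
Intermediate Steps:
G(g) = ¼ (G(g) = (⅛)*2 = ¼)
I(Y, P) = ¼
V(X) = -84 - 6*X (V(X) = -84 - X*(0 + 6) = -84 - X*6 = -84 - 6*X)
((I(-82, 76) + 32756) + 4334)/V(126) = ((¼ + 32756) + 4334)/(-84 - 6*126) = (131025/4 + 4334)/(-84 - 756) = (148361/4)/(-840) = (148361/4)*(-1/840) = -148361/3360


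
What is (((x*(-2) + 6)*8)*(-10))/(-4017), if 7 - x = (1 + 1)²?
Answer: 0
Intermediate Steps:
x = 3 (x = 7 - (1 + 1)² = 7 - 1*2² = 7 - 1*4 = 7 - 4 = 3)
(((x*(-2) + 6)*8)*(-10))/(-4017) = (((3*(-2) + 6)*8)*(-10))/(-4017) = (((-6 + 6)*8)*(-10))*(-1/4017) = ((0*8)*(-10))*(-1/4017) = (0*(-10))*(-1/4017) = 0*(-1/4017) = 0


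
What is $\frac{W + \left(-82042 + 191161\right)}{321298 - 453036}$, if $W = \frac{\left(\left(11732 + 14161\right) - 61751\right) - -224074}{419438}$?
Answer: $- \frac{22884421669}{27627961622} \approx -0.82831$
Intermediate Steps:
$W = \frac{94108}{209719}$ ($W = \left(\left(25893 - 61751\right) + 224074\right) \frac{1}{419438} = \left(-35858 + 224074\right) \frac{1}{419438} = 188216 \cdot \frac{1}{419438} = \frac{94108}{209719} \approx 0.44873$)
$\frac{W + \left(-82042 + 191161\right)}{321298 - 453036} = \frac{\frac{94108}{209719} + \left(-82042 + 191161\right)}{321298 - 453036} = \frac{\frac{94108}{209719} + 109119}{-131738} = \frac{22884421669}{209719} \left(- \frac{1}{131738}\right) = - \frac{22884421669}{27627961622}$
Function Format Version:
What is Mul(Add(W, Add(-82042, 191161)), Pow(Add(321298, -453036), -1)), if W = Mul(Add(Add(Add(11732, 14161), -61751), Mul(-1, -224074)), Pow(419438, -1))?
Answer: Rational(-22884421669, 27627961622) ≈ -0.82831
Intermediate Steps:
W = Rational(94108, 209719) (W = Mul(Add(Add(25893, -61751), 224074), Rational(1, 419438)) = Mul(Add(-35858, 224074), Rational(1, 419438)) = Mul(188216, Rational(1, 419438)) = Rational(94108, 209719) ≈ 0.44873)
Mul(Add(W, Add(-82042, 191161)), Pow(Add(321298, -453036), -1)) = Mul(Add(Rational(94108, 209719), Add(-82042, 191161)), Pow(Add(321298, -453036), -1)) = Mul(Add(Rational(94108, 209719), 109119), Pow(-131738, -1)) = Mul(Rational(22884421669, 209719), Rational(-1, 131738)) = Rational(-22884421669, 27627961622)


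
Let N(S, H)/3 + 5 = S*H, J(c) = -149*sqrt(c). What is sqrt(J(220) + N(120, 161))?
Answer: sqrt(57945 - 298*sqrt(55)) ≈ 236.08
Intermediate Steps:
N(S, H) = -15 + 3*H*S (N(S, H) = -15 + 3*(S*H) = -15 + 3*(H*S) = -15 + 3*H*S)
sqrt(J(220) + N(120, 161)) = sqrt(-298*sqrt(55) + (-15 + 3*161*120)) = sqrt(-298*sqrt(55) + (-15 + 57960)) = sqrt(-298*sqrt(55) + 57945) = sqrt(57945 - 298*sqrt(55))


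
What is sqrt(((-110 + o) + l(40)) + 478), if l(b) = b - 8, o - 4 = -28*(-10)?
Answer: 6*sqrt(19) ≈ 26.153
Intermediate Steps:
o = 284 (o = 4 - 28*(-10) = 4 + 280 = 284)
l(b) = -8 + b
sqrt(((-110 + o) + l(40)) + 478) = sqrt(((-110 + 284) + (-8 + 40)) + 478) = sqrt((174 + 32) + 478) = sqrt(206 + 478) = sqrt(684) = 6*sqrt(19)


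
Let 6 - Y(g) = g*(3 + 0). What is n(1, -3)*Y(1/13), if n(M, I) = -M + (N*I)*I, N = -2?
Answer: -1425/13 ≈ -109.62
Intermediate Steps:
n(M, I) = -M - 2*I² (n(M, I) = -M + (-2*I)*I = -M - 2*I²)
Y(g) = 6 - 3*g (Y(g) = 6 - g*(3 + 0) = 6 - g*3 = 6 - 3*g)
n(1, -3)*Y(1/13) = (-1*1 - 2*(-3)²)*(6 - 3/13) = (-1 - 2*9)*(6 - 3*1/13) = (-1 - 18)*(6 - 3/13) = -19*75/13 = -1425/13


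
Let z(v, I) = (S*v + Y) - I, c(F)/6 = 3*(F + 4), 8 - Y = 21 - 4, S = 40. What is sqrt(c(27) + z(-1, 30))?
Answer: sqrt(479) ≈ 21.886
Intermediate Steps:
Y = -9 (Y = 8 - (21 - 4) = 8 - 1*17 = 8 - 17 = -9)
c(F) = 72 + 18*F (c(F) = 6*(3*(F + 4)) = 6*(3*(4 + F)) = 6*(12 + 3*F) = 72 + 18*F)
z(v, I) = -9 - I + 40*v (z(v, I) = (40*v - 9) - I = (-9 + 40*v) - I = -9 - I + 40*v)
sqrt(c(27) + z(-1, 30)) = sqrt((72 + 18*27) + (-9 - 1*30 + 40*(-1))) = sqrt((72 + 486) + (-9 - 30 - 40)) = sqrt(558 - 79) = sqrt(479)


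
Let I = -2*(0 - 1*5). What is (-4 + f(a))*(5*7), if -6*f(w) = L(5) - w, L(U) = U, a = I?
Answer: -665/6 ≈ -110.83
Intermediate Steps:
I = 10 (I = -2*(0 - 5) = -2*(-5) = 10)
a = 10
f(w) = -⅚ + w/6 (f(w) = -(5 - w)/6 = -⅚ + w/6)
(-4 + f(a))*(5*7) = (-4 + (-⅚ + (⅙)*10))*(5*7) = (-4 + (-⅚ + 5/3))*35 = (-4 + ⅚)*35 = -19/6*35 = -665/6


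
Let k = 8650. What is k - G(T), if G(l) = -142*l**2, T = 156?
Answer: 3464362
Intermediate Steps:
k - G(T) = 8650 - (-142)*156**2 = 8650 - (-142)*24336 = 8650 - 1*(-3455712) = 8650 + 3455712 = 3464362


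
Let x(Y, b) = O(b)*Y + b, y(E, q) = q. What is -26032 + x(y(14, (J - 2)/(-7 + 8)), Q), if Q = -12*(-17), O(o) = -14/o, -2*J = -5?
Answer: -5268919/204 ≈ -25828.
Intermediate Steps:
J = 5/2 (J = -½*(-5) = 5/2 ≈ 2.5000)
Q = 204
x(Y, b) = b - 14*Y/b (x(Y, b) = (-14/b)*Y + b = -14*Y/b + b = b - 14*Y/b)
-26032 + x(y(14, (J - 2)/(-7 + 8)), Q) = -26032 + (204 - 14*(5/2 - 2)/(-7 + 8)/204) = -26032 + (204 - 14*(½)/1*1/204) = -26032 + (204 - 14*(½)*1*1/204) = -26032 + (204 - 14*½*1/204) = -26032 + (204 - 7/204) = -26032 + 41609/204 = -5268919/204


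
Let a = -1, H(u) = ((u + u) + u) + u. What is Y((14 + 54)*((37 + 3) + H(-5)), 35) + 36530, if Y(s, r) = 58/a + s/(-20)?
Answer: 36404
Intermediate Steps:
H(u) = 4*u (H(u) = (2*u + u) + u = 3*u + u = 4*u)
Y(s, r) = -58 - s/20 (Y(s, r) = 58/(-1) + s/(-20) = 58*(-1) + s*(-1/20) = -58 - s/20)
Y((14 + 54)*((37 + 3) + H(-5)), 35) + 36530 = (-58 - (14 + 54)*((37 + 3) + 4*(-5))/20) + 36530 = (-58 - 17*(40 - 20)/5) + 36530 = (-58 - 17*20/5) + 36530 = (-58 - 1/20*1360) + 36530 = (-58 - 68) + 36530 = -126 + 36530 = 36404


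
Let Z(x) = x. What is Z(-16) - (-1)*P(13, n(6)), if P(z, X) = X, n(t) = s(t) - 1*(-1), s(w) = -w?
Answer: -21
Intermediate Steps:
n(t) = 1 - t (n(t) = -t - 1*(-1) = -t + 1 = 1 - t)
Z(-16) - (-1)*P(13, n(6)) = -16 - (-1)*(1 - 1*6) = -16 - (-1)*(1 - 6) = -16 - (-1)*(-5) = -16 - 1*5 = -16 - 5 = -21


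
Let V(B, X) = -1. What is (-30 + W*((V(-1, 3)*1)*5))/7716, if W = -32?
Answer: 65/3858 ≈ 0.016848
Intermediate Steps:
(-30 + W*((V(-1, 3)*1)*5))/7716 = (-30 - 32*(-1*1)*5)/7716 = (-30 - (-32)*5)*(1/7716) = (-30 - 32*(-5))*(1/7716) = (-30 + 160)*(1/7716) = 130*(1/7716) = 65/3858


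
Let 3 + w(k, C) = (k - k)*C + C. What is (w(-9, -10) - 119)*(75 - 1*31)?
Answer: -5808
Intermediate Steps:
w(k, C) = -3 + C (w(k, C) = -3 + ((k - k)*C + C) = -3 + (0*C + C) = -3 + (0 + C) = -3 + C)
(w(-9, -10) - 119)*(75 - 1*31) = ((-3 - 10) - 119)*(75 - 1*31) = (-13 - 119)*(75 - 31) = -132*44 = -5808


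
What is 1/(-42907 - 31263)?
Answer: -1/74170 ≈ -1.3483e-5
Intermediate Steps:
1/(-42907 - 31263) = 1/(-74170) = -1/74170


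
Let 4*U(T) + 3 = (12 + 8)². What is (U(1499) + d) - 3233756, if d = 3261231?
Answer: 110297/4 ≈ 27574.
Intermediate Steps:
U(T) = 397/4 (U(T) = -¾ + (12 + 8)²/4 = -¾ + (¼)*20² = -¾ + (¼)*400 = -¾ + 100 = 397/4)
(U(1499) + d) - 3233756 = (397/4 + 3261231) - 3233756 = 13045321/4 - 3233756 = 110297/4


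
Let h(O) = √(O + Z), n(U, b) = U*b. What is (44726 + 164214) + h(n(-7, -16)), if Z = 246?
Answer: 208940 + √358 ≈ 2.0896e+5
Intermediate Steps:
h(O) = √(246 + O) (h(O) = √(O + 246) = √(246 + O))
(44726 + 164214) + h(n(-7, -16)) = (44726 + 164214) + √(246 - 7*(-16)) = 208940 + √(246 + 112) = 208940 + √358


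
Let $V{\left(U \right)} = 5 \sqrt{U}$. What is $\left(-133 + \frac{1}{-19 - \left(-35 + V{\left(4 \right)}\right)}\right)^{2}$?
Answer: $\frac{635209}{36} \approx 17645.0$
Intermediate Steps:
$\left(-133 + \frac{1}{-19 - \left(-35 + V{\left(4 \right)}\right)}\right)^{2} = \left(-133 + \frac{1}{-19 + \left(35 - 5 \sqrt{4}\right)}\right)^{2} = \left(-133 + \frac{1}{-19 + \left(35 - 5 \cdot 2\right)}\right)^{2} = \left(-133 + \frac{1}{-19 + \left(35 - 10\right)}\right)^{2} = \left(-133 + \frac{1}{-19 + 25}\right)^{2} = \left(-133 + \frac{1}{6}\right)^{2} = \left(- \frac{797}{6}\right)^{2} = \frac{635209}{36}$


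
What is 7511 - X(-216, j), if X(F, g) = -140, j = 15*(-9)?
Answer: 7651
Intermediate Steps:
j = -135
7511 - X(-216, j) = 7511 - 1*(-140) = 7511 + 140 = 7651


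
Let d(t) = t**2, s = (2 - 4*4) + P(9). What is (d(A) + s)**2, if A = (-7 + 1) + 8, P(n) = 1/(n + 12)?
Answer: 43681/441 ≈ 99.050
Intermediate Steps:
P(n) = 1/(12 + n)
s = -293/21 (s = (2 - 4*4) + 1/(12 + 9) = (2 - 16) + 1/21 = -14 + 1/21 = -293/21 ≈ -13.952)
A = 2 (A = -6 + 8 = 2)
(d(A) + s)**2 = (2**2 - 293/21)**2 = (4 - 293/21)**2 = (-209/21)**2 = 43681/441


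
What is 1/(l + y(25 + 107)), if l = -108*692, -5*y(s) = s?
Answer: -5/373812 ≈ -1.3376e-5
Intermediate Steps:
y(s) = -s/5
l = -74736
1/(l + y(25 + 107)) = 1/(-74736 - (25 + 107)/5) = 1/(-74736 - ⅕*132) = 1/(-74736 - 132/5) = 1/(-373812/5) = -5/373812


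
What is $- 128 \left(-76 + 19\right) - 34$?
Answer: $7262$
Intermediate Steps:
$- 128 \left(-76 + 19\right) - 34 = \left(-128\right) \left(-57\right) - 34 = 7296 - 34 = 7262$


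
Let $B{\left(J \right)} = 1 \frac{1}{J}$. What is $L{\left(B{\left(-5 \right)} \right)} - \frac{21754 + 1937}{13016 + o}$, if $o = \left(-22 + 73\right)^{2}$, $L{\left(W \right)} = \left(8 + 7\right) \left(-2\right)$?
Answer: $- \frac{492201}{15617} \approx -31.517$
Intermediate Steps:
$B{\left(J \right)} = \frac{1}{J}$
$L{\left(W \right)} = -30$ ($L{\left(W \right)} = 15 \left(-2\right) = -30$)
$o = 2601$ ($o = 51^{2} = 2601$)
$L{\left(B{\left(-5 \right)} \right)} - \frac{21754 + 1937}{13016 + o} = -30 - \frac{21754 + 1937}{13016 + 2601} = -30 - \frac{23691}{15617} = - \frac{492201}{15617}$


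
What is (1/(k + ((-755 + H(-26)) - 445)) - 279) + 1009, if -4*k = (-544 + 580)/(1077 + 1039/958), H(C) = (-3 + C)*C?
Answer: 336265913155/460639652 ≈ 730.00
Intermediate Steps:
H(C) = C*(-3 + C)
k = -8622/1032805 (k = -(-544 + 580)/(4*(1077 + 1039/958)) = -9/(1077 + 1039*(1/958)) = -9/(1077 + 1039/958) = -9/1032805/958 = -9*958/1032805 = -1/4*34488/1032805 = -8622/1032805 ≈ -0.0083481)
(1/(k + ((-755 + H(-26)) - 445)) - 279) + 1009 = (1/(-8622/1032805 + ((-755 - 26*(-3 - 26)) - 445)) - 279) + 1009 = (1/(-8622/1032805 + ((-755 - 26*(-29)) - 445)) - 279) + 1009 = (1/(-8622/1032805 + ((-755 + 754) - 445)) - 279) + 1009 = (1/(-8622/1032805 + (-1 - 445)) - 279) + 1009 = (1/(-8622/1032805 - 446) - 279) + 1009 = (1/(-460639652/1032805) - 279) + 1009 = (-1032805/460639652 - 279) + 1009 = -128519495713/460639652 + 1009 = 336265913155/460639652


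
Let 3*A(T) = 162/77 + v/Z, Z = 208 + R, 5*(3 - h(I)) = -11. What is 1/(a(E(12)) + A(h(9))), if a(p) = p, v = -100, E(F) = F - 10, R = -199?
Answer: -2079/2084 ≈ -0.99760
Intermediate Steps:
E(F) = -10 + F
h(I) = 26/5 (h(I) = 3 - ⅕*(-11) = 3 + 11/5 = 26/5)
Z = 9 (Z = 208 - 199 = 9)
A(T) = -6242/2079 (A(T) = (162/77 - 100/9)/3 = (⅓)*(-6242/693) = -6242/2079)
1/(a(E(12)) + A(h(9))) = 1/((-10 + 12) - 6242/2079) = 1/(2 - 6242/2079) = 1/(-2084/2079) = -2079/2084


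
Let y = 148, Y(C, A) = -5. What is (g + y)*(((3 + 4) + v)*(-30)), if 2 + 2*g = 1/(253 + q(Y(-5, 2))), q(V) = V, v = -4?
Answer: -3281085/248 ≈ -13230.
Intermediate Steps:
g = -495/496 (g = -1 + 1/(2*(253 - 5)) = -1 + (½)/248 = -1 + (½)*(1/248) = -1 + 1/496 = -495/496 ≈ -0.99798)
(g + y)*(((3 + 4) + v)*(-30)) = (-495/496 + 148)*(((3 + 4) - 4)*(-30)) = 72913*((7 - 4)*(-30))/496 = 72913*(3*(-30))/496 = (72913/496)*(-90) = -3281085/248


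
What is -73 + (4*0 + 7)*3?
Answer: -52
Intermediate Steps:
-73 + (4*0 + 7)*3 = -73 + (0 + 7)*3 = -73 + 7*3 = -73 + 21 = -52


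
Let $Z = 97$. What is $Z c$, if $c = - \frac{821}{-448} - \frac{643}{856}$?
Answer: $\frac{5028383}{47936} \approx 104.9$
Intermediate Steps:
$c = \frac{51839}{47936}$ ($c = \left(-821\right) \left(- \frac{1}{448}\right) - \frac{643}{856} = \frac{821}{448} - \frac{643}{856} = \frac{51839}{47936} \approx 1.0814$)
$Z c = 97 \cdot \frac{51839}{47936} = \frac{5028383}{47936}$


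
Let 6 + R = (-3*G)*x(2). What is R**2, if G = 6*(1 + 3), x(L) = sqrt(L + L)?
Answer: 22500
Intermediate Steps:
x(L) = sqrt(2)*sqrt(L) (x(L) = sqrt(2*L) = sqrt(2)*sqrt(L))
G = 24 (G = 6*4 = 24)
R = -150 (R = -6 + (-3*24)*(sqrt(2)*sqrt(2)) = -6 - 72*2 = -6 - 144 = -150)
R**2 = (-150)**2 = 22500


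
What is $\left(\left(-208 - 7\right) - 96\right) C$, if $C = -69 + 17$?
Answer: $16172$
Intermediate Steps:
$C = -52$
$\left(\left(-208 - 7\right) - 96\right) C = \left(\left(-208 - 7\right) - 96\right) \left(-52\right) = \left(-215 - 96\right) \left(-52\right) = \left(-311\right) \left(-52\right) = 16172$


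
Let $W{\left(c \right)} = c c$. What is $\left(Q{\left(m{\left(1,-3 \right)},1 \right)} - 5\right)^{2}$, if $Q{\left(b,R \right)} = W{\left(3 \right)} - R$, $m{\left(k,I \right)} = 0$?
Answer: $9$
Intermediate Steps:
$W{\left(c \right)} = c^{2}$
$Q{\left(b,R \right)} = 9 - R$ ($Q{\left(b,R \right)} = 3^{2} - R = 9 - R$)
$\left(Q{\left(m{\left(1,-3 \right)},1 \right)} - 5\right)^{2} = \left(\left(9 - 1\right) - 5\right)^{2} = \left(8 - 5\right)^{2} = 3^{2} = 9$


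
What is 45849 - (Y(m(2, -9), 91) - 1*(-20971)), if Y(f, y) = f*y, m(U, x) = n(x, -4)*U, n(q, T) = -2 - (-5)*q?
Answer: 33432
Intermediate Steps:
n(q, T) = -2 + 5*q
m(U, x) = U*(-2 + 5*x) (m(U, x) = (-2 + 5*x)*U = U*(-2 + 5*x))
45849 - (Y(m(2, -9), 91) - 1*(-20971)) = 45849 - ((2*(-2 + 5*(-9)))*91 - 1*(-20971)) = 45849 - ((2*(-2 - 45))*91 + 20971) = 45849 - ((2*(-47))*91 + 20971) = 45849 - (-94*91 + 20971) = 45849 - (-8554 + 20971) = 45849 - 1*12417 = 45849 - 12417 = 33432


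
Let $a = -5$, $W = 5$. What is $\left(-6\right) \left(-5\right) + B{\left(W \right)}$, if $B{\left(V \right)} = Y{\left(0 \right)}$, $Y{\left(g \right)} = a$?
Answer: $25$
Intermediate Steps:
$Y{\left(g \right)} = -5$
$B{\left(V \right)} = -5$
$\left(-6\right) \left(-5\right) + B{\left(W \right)} = \left(-6\right) \left(-5\right) - 5 = 30 - 5 = 25$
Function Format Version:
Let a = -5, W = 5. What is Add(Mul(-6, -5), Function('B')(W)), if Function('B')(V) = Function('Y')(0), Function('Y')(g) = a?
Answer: 25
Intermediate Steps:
Function('Y')(g) = -5
Function('B')(V) = -5
Add(Mul(-6, -5), Function('B')(W)) = Add(Mul(-6, -5), -5) = Add(30, -5) = 25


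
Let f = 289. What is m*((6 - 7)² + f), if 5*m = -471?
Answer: -27318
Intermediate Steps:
m = -471/5 (m = (⅕)*(-471) = -471/5 ≈ -94.200)
m*((6 - 7)² + f) = -471*((6 - 7)² + 289)/5 = -471*((-1)² + 289)/5 = -471*(1 + 289)/5 = -471/5*290 = -27318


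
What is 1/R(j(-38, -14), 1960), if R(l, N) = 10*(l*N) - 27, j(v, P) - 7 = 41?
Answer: 1/940773 ≈ 1.0630e-6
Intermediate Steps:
j(v, P) = 48 (j(v, P) = 7 + 41 = 48)
R(l, N) = -27 + 10*N*l (R(l, N) = 10*(N*l) - 27 = 10*N*l - 27 = -27 + 10*N*l)
1/R(j(-38, -14), 1960) = 1/(-27 + 10*1960*48) = 1/(-27 + 940800) = 1/940773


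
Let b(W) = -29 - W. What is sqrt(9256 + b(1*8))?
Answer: sqrt(9219) ≈ 96.016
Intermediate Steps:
sqrt(9256 + b(1*8)) = sqrt(9256 + (-29 - 8)) = sqrt(9256 - 37) = sqrt(9219)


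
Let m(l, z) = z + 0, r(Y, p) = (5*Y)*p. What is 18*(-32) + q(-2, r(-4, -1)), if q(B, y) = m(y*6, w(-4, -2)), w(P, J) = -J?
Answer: -574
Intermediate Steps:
r(Y, p) = 5*Y*p
m(l, z) = z
q(B, y) = 2 (q(B, y) = -1*(-2) = 2)
18*(-32) + q(-2, r(-4, -1)) = 18*(-32) + 2 = -576 + 2 = -574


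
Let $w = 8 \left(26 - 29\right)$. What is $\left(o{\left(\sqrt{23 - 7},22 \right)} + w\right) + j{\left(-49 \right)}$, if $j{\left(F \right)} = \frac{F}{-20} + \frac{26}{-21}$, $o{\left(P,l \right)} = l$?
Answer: $- \frac{331}{420} \approx -0.7881$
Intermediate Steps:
$w = -24$ ($w = 8 \left(-3\right) = -24$)
$j{\left(F \right)} = - \frac{26}{21} - \frac{F}{20}$ ($j{\left(F \right)} = F \left(- \frac{1}{20}\right) + 26 \left(- \frac{1}{21}\right) = - \frac{F}{20} - \frac{26}{21} = - \frac{26}{21} - \frac{F}{20}$)
$\left(o{\left(\sqrt{23 - 7},22 \right)} + w\right) + j{\left(-49 \right)} = \left(22 - 24\right) - - \frac{509}{420} = -2 + \left(- \frac{26}{21} + \frac{49}{20}\right) = -2 + \frac{509}{420} = - \frac{331}{420}$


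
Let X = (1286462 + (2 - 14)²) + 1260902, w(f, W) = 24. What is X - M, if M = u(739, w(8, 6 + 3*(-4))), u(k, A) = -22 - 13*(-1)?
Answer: 2547517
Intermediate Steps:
u(k, A) = -9 (u(k, A) = -22 + 13 = -9)
X = 2547508 (X = (1286462 + (-12)²) + 1260902 = (1286462 + 144) + 1260902 = 1286606 + 1260902 = 2547508)
M = -9
X - M = 2547508 - 1*(-9) = 2547508 + 9 = 2547517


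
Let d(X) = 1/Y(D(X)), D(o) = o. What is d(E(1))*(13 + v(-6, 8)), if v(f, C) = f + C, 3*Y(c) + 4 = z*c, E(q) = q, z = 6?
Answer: 45/2 ≈ 22.500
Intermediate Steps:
Y(c) = -4/3 + 2*c (Y(c) = -4/3 + (6*c)/3 = -4/3 + 2*c)
d(X) = 1/(-4/3 + 2*X)
v(f, C) = C + f
d(E(1))*(13 + v(-6, 8)) = (3/(2*(-2 + 3*1)))*(13 + (8 - 6)) = (3/(2*(-2 + 3)))*(13 + 2) = ((3/2)/1)*15 = ((3/2)*1)*15 = (3/2)*15 = 45/2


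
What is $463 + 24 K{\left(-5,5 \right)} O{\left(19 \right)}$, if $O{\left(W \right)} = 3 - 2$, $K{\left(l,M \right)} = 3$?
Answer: $535$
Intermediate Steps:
$O{\left(W \right)} = 1$ ($O{\left(W \right)} = 3 - 2 = 1$)
$463 + 24 K{\left(-5,5 \right)} O{\left(19 \right)} = 463 + 24 \cdot 3 \cdot 1 = 463 + 72 \cdot 1 = 463 + 72 = 535$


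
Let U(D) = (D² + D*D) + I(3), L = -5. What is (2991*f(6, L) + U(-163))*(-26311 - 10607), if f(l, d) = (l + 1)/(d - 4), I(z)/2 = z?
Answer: -1876086618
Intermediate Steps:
I(z) = 2*z
f(l, d) = (1 + l)/(-4 + d)
U(D) = 6 + 2*D² (U(D) = (D² + D*D) + 2*3 = (D² + D²) + 6 = 2*D² + 6 = 6 + 2*D²)
(2991*f(6, L) + U(-163))*(-26311 - 10607) = (2991*((1 + 6)/(-4 - 5)) + (6 + 2*(-163)²))*(-26311 - 10607) = (2991*(7/(-9)) + (6 + 2*26569))*(-36918) = (2991*(-⅑*7) + (6 + 53138))*(-36918) = (2991*(-7/9) + 53144)*(-36918) = (-6979/3 + 53144)*(-36918) = (152453/3)*(-36918) = -1876086618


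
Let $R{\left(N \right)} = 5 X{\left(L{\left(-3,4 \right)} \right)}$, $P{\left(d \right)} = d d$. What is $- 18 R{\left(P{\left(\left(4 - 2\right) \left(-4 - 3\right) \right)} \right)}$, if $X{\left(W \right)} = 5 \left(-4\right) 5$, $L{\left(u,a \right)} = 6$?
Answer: $9000$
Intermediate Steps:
$X{\left(W \right)} = -100$ ($X{\left(W \right)} = \left(-20\right) 5 = -100$)
$P{\left(d \right)} = d^{2}$
$R{\left(N \right)} = -500$ ($R{\left(N \right)} = 5 \left(-100\right) = -500$)
$- 18 R{\left(P{\left(\left(4 - 2\right) \left(-4 - 3\right) \right)} \right)} = \left(-18\right) \left(-500\right) = 9000$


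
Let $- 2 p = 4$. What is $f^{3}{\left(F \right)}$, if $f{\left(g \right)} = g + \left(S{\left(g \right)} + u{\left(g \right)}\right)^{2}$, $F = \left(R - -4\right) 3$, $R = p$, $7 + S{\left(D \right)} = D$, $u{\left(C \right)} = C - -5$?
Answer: $1191016$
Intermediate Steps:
$u{\left(C \right)} = 5 + C$ ($u{\left(C \right)} = C + 5 = 5 + C$)
$p = -2$ ($p = \left(- \frac{1}{2}\right) 4 = -2$)
$S{\left(D \right)} = -7 + D$
$R = -2$
$F = 6$ ($F = \left(-2 - -4\right) 3 = \left(-2 + 4\right) 3 = 2 \cdot 3 = 6$)
$f{\left(g \right)} = g + \left(-2 + 2 g\right)^{2}$ ($f{\left(g \right)} = g + \left(\left(-7 + g\right) + \left(5 + g\right)\right)^{2} = g + \left(-2 + 2 g\right)^{2}$)
$f^{3}{\left(F \right)} = \left(6 + 4 \left(-1 + 6\right)^{2}\right)^{3} = \left(6 + 4 \cdot 5^{2}\right)^{3} = \left(6 + 4 \cdot 25\right)^{3} = \left(6 + 100\right)^{3} = 106^{3} = 1191016$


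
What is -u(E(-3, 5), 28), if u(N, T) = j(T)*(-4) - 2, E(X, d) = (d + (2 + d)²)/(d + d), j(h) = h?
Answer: 114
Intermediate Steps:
E(X, d) = (d + (2 + d)²)/(2*d) (E(X, d) = (d + (2 + d)²)/((2*d)) = (d + (2 + d)²)*(1/(2*d)) = (d + (2 + d)²)/(2*d))
u(N, T) = -2 - 4*T (u(N, T) = T*(-4) - 2 = -4*T - 2 = -2 - 4*T)
-u(E(-3, 5), 28) = -(-2 - 4*28) = -(-2 - 112) = -1*(-114) = 114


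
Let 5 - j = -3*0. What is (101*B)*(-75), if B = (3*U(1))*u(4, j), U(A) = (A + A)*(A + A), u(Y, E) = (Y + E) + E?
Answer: -1272600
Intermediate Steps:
j = 5 (j = 5 - (-3)*0 = 5 - 1*0 = 5 + 0 = 5)
u(Y, E) = Y + 2*E (u(Y, E) = (E + Y) + E = Y + 2*E)
U(A) = 4*A**2 (U(A) = (2*A)*(2*A) = 4*A**2)
B = 168 (B = (3*(4*1**2))*(4 + 2*5) = (3*(4*1))*(4 + 10) = (3*4)*14 = 12*14 = 168)
(101*B)*(-75) = (101*168)*(-75) = 16968*(-75) = -1272600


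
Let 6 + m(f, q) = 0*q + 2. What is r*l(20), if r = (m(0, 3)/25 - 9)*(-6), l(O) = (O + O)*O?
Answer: 43968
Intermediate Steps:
l(O) = 2*O**2 (l(O) = (2*O)*O = 2*O**2)
m(f, q) = -4 (m(f, q) = -6 + (0*q + 2) = -6 + (0 + 2) = -6 + 2 = -4)
r = 1374/25 (r = (-4/25 - 9)*(-6) = -229/25*(-6) = 1374/25 ≈ 54.960)
r*l(20) = 1374*(2*20**2)/25 = 1374*(2*400)/25 = (1374/25)*800 = 43968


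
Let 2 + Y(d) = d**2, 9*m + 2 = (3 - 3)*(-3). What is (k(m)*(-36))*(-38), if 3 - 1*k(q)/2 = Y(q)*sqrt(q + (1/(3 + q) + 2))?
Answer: 8208 + 48032*sqrt(481)/135 ≈ 16011.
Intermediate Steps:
m = -2/9 (m = -2/9 + ((3 - 3)*(-3))/9 = -2/9 + (0*(-3))/9 = -2/9 + (1/9)*0 = -2/9 + 0 = -2/9 ≈ -0.22222)
Y(d) = -2 + d**2
k(q) = 6 - 2*sqrt(2 + q + 1/(3 + q))*(-2 + q**2) (k(q) = 6 - 2*(-2 + q**2)*sqrt(q + (1/(3 + q) + 2)) = 6 - 2*(-2 + q**2)*sqrt(q + (2 + 1/(3 + q))) = 6 - 2*(-2 + q**2)*sqrt(2 + q + 1/(3 + q)) = 6 - 2*sqrt(2 + q + 1/(3 + q))*(-2 + q**2))
(k(m)*(-36))*(-38) = ((6 + 2*sqrt((7 + (-2/9)**2 + 5*(-2/9))/(3 - 2/9))*(2 - (-2/9)**2))*(-36))*(-38) = ((6 + 2*sqrt((7 + 4/81 - 10/9)/(25/9))*(2 - 1*4/81))*(-36))*(-38) = ((6 + 2*sqrt((9/25)*(481/81))*(2 - 4/81))*(-36))*(-38) = ((6 + 2*sqrt(481/225)*(158/81))*(-36))*(-38) = ((6 + 2*(sqrt(481)/15)*(158/81))*(-36))*(-38) = ((6 + 316*sqrt(481)/1215)*(-36))*(-38) = (-216 - 1264*sqrt(481)/135)*(-38) = 8208 + 48032*sqrt(481)/135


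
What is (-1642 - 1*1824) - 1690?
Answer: -5156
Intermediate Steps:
(-1642 - 1*1824) - 1690 = (-1642 - 1824) - 1690 = -3466 - 1690 = -5156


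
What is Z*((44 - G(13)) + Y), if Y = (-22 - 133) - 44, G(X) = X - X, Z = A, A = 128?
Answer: -19840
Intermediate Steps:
Z = 128
G(X) = 0
Y = -199 (Y = -155 - 44 = -199)
Z*((44 - G(13)) + Y) = 128*((44 - 1*0) - 199) = 128*((44 + 0) - 199) = 128*(44 - 199) = 128*(-155) = -19840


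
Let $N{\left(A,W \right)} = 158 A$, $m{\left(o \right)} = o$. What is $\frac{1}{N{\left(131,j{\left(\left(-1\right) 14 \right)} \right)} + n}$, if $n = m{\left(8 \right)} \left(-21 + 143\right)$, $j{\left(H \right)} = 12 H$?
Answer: $\frac{1}{21674} \approx 4.6138 \cdot 10^{-5}$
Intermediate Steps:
$n = 976$ ($n = 8 \left(-21 + 143\right) = 8 \cdot 122 = 976$)
$\frac{1}{N{\left(131,j{\left(\left(-1\right) 14 \right)} \right)} + n} = \frac{1}{158 \cdot 131 + 976} = \frac{1}{20698 + 976} = \frac{1}{21674}$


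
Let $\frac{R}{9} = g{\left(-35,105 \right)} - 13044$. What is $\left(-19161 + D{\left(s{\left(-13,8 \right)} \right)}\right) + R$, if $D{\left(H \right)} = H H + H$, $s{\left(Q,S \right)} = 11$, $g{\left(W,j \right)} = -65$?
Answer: $-137010$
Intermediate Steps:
$R = -117981$ ($R = 9 \left(-65 - 13044\right) = 9 \left(-13109\right) = -117981$)
$D{\left(H \right)} = H + H^{2}$ ($D{\left(H \right)} = H^{2} + H = H + H^{2}$)
$\left(-19161 + D{\left(s{\left(-13,8 \right)} \right)}\right) + R = \left(-19161 + 11 \left(1 + 11\right)\right) - 117981 = \left(-19161 + 11 \cdot 12\right) - 117981 = \left(-19161 + 132\right) - 117981 = -19029 - 117981 = -137010$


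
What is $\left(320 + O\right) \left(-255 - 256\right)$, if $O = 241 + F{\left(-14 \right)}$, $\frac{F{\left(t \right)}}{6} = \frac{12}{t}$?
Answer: $-284043$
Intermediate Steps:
$F{\left(t \right)} = \frac{72}{t}$ ($F{\left(t \right)} = 6 \frac{12}{t} = \frac{72}{t}$)
$O = \frac{1651}{7}$ ($O = 241 + \frac{72}{-14} = 241 + 72 \left(- \frac{1}{14}\right) = 241 - \frac{36}{7} = \frac{1651}{7} \approx 235.86$)
$\left(320 + O\right) \left(-255 - 256\right) = \left(320 + \frac{1651}{7}\right) \left(-255 - 256\right) = \frac{3891}{7} \left(-511\right) = -284043$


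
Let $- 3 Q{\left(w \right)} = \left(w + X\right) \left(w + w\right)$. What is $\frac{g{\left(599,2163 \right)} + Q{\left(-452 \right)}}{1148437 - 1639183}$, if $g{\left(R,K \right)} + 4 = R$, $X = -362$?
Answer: $\frac{734071}{1472238} \approx 0.49861$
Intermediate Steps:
$g{\left(R,K \right)} = -4 + R$
$Q{\left(w \right)} = - \frac{2 w \left(-362 + w\right)}{3}$ ($Q{\left(w \right)} = - \frac{\left(w - 362\right) \left(w + w\right)}{3} = - \frac{\left(-362 + w\right) 2 w}{3} = - \frac{2 w \left(-362 + w\right)}{3}$)
$\frac{g{\left(599,2163 \right)} + Q{\left(-452 \right)}}{1148437 - 1639183} = \frac{\left(-4 + 599\right) + \frac{2}{3} \left(-452\right) \left(362 - -452\right)}{1148437 - 1639183} = \frac{595 + \frac{2}{3} \left(-452\right) \left(362 + 452\right)}{-490746} = \left(595 + \frac{2}{3} \left(-452\right) 814\right) \left(- \frac{1}{490746}\right) = \left(595 - \frac{735856}{3}\right) \left(- \frac{1}{490746}\right) = \left(- \frac{734071}{3}\right) \left(- \frac{1}{490746}\right) = \frac{734071}{1472238}$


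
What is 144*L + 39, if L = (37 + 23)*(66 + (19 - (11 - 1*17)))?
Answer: 786279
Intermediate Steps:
L = 5460 (L = 60*(66 + (19 - (11 - 17))) = 60*(66 + (19 - 1*(-6))) = 60*(66 + (19 + 6)) = 60*(66 + 25) = 60*91 = 5460)
144*L + 39 = 144*5460 + 39 = 786240 + 39 = 786279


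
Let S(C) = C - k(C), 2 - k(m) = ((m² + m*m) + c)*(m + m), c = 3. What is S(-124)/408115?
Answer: -7627366/408115 ≈ -18.689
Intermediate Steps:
k(m) = 2 - 2*m*(3 + 2*m²) (k(m) = 2 - ((m² + m*m) + 3)*(m + m) = 2 - ((m² + m²) + 3)*2*m = 2 - (2*m² + 3)*2*m = 2 - (3 + 2*m²)*2*m = 2 - 2*m*(3 + 2*m²))
S(C) = -2 + 4*C³ + 7*C (S(C) = C - (2 - 6*C - 4*C³) = C + (-2 + 4*C³ + 6*C) = -2 + 4*C³ + 7*C)
S(-124)/408115 = (-2 + 4*(-124)³ + 7*(-124))/408115 = (-2 + 4*(-1906624) - 868)*(1/408115) = (-2 - 7626496 - 868)*(1/408115) = -7627366*1/408115 = -7627366/408115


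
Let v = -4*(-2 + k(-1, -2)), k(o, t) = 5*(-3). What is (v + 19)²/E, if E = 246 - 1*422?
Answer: -7569/176 ≈ -43.006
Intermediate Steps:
k(o, t) = -15
v = 68 (v = -4*(-2 - 15) = -4*(-17) = 68)
E = -176 (E = 246 - 422 = -176)
(v + 19)²/E = (68 + 19)²/(-176) = 87²*(-1/176) = 7569*(-1/176) = -7569/176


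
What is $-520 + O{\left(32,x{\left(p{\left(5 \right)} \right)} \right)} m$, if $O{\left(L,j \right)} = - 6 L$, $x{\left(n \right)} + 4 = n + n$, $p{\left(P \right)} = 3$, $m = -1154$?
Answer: $221048$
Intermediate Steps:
$x{\left(n \right)} = -4 + 2 n$ ($x{\left(n \right)} = -4 + \left(n + n\right) = -4 + 2 n$)
$-520 + O{\left(32,x{\left(p{\left(5 \right)} \right)} \right)} m = -520 + \left(-6\right) 32 \left(-1154\right) = -520 - -221568 = -520 + 221568 = 221048$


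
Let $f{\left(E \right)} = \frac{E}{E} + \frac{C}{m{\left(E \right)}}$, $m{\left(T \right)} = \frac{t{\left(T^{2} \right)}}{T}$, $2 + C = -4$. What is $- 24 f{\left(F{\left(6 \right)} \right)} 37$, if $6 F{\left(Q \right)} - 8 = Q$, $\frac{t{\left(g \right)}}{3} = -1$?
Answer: $-5032$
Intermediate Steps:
$t{\left(g \right)} = -3$ ($t{\left(g \right)} = 3 \left(-1\right) = -3$)
$F{\left(Q \right)} = \frac{4}{3} + \frac{Q}{6}$
$C = -6$ ($C = -2 - 4 = -6$)
$m{\left(T \right)} = - \frac{3}{T}$
$f{\left(E \right)} = 1 + 2 E$ ($f{\left(E \right)} = \frac{E}{E} - \frac{6}{\left(-3\right) \frac{1}{E}} = 1 - 6 \left(- \frac{E}{3}\right) = 1 + 2 E$)
$- 24 f{\left(F{\left(6 \right)} \right)} 37 = - 24 \left(1 + 2 \left(\frac{4}{3} + \frac{1}{6} \cdot 6\right)\right) 37 = - 24 \left(1 + 2 \left(\frac{4}{3} + 1\right)\right) 37 = - 24 \left(1 + 2 \cdot \frac{7}{3}\right) 37 = - 24 \left(1 + \frac{14}{3}\right) 37 = \left(-24\right) \frac{17}{3} \cdot 37 = \left(-136\right) 37 = -5032$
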